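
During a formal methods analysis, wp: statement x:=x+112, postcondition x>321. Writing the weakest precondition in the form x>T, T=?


Formula: wp(x:=E, P) = P[E/x] (substitute E for x in postcondition)
Step 1: Postcondition: x>321
Step 2: Substitute x+112 for x: x+112>321
Step 3: Solve for x: x > 321-112 = 209

209


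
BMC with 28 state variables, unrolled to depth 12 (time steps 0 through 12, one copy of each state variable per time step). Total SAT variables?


BMC unrolls to depth k, creating one copy of each state var for steps 0..k.
Step count = 12 + 1 = 13 (steps 0 through 12)
Vars per step = 28
Total = 28 * 13 = 364

364


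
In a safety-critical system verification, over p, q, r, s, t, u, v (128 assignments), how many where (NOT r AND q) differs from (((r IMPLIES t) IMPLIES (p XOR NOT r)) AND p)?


F1 = (NOT r AND q)
F2 = (((r IMPLIES t) IMPLIES (p XOR NOT r)) AND p)
Evaluate both on each of 128 rows (bits = p,q,r,s,t,u,v):
  row 0 [0000000]: F1=0 F2=0 -> 0
  row 1 [0000001]: F1=0 F2=0 -> 0
  row 2 [0000010]: F1=0 F2=0 -> 0
  row 3 [0000011]: F1=0 F2=0 -> 0
  row 4 [0000100]: F1=0 F2=0 -> 0
  (every remaining row is evaluated the same way; all 128 results are listed next)
Full result column, 8 rows per line (p,q,r,s fixed per line; t,u,v runs 000..111 left to right):
  rows 0-7 [p,q,r,s=0000]: 00000000  (ones: 0)
  rows 8-15 [p,q,r,s=0001]: 00000000  (ones: 0)
  rows 16-23 [p,q,r,s=0010]: 00000000  (ones: 0)
  rows 24-31 [p,q,r,s=0011]: 00000000  (ones: 0)
  rows 32-39 [p,q,r,s=0100]: 11111111  (ones: 8)
  rows 40-47 [p,q,r,s=0101]: 11111111  (ones: 8)
  rows 48-55 [p,q,r,s=0110]: 00000000  (ones: 0)
  rows 56-63 [p,q,r,s=0111]: 00000000  (ones: 0)
  rows 64-71 [p,q,r,s=1000]: 00000000  (ones: 0)
  rows 72-79 [p,q,r,s=1001]: 00000000  (ones: 0)
  rows 80-87 [p,q,r,s=1010]: 11111111  (ones: 8)
  rows 88-95 [p,q,r,s=1011]: 11111111  (ones: 8)
  rows 96-103 [p,q,r,s=1100]: 11111111  (ones: 8)
  rows 104-111 [p,q,r,s=1101]: 11111111  (ones: 8)
  rows 112-119 [p,q,r,s=1110]: 11111111  (ones: 8)
  rows 120-127 [p,q,r,s=1111]: 11111111  (ones: 8)
Disagreements = 0+0+0+0+8+8+0+0+0+0+8+8+8+8+8+8 = 64

64


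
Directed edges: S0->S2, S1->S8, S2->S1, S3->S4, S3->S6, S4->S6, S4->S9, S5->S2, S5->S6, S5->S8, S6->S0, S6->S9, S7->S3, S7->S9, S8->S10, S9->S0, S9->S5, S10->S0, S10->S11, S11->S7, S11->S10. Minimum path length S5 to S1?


BFS layer-by-layer from S5:
  dist 0: {S5}
  dist 1: {S2, S6, S8}
  dist 2: {S0, S1, S9, S10}
  -> S1 reached at distance 2
Shortest path length = 2

2


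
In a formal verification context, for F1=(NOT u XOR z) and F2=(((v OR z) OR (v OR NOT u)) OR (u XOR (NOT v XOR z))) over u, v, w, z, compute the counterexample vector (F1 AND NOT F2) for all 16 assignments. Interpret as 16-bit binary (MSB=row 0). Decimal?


F1 = (NOT u XOR z)
F2 = (((v OR z) OR (v OR NOT u)) OR (u XOR (NOT v XOR z)))
Counterexample to F1=>F2 is where F1=1 and F2=0.
Evaluate each row (bits = u,v,w,z, MSB first):
  row 0 [0000]: F1=1 F2=1 -> F1&~F2 -> 0
  row 1 [0001]: F1=0 F2=1 -> F1&~F2 -> 0
  row 2 [0010]: F1=1 F2=1 -> F1&~F2 -> 0
  row 3 [0011]: F1=0 F2=1 -> F1&~F2 -> 0
  row 4 [0100]: F1=1 F2=1 -> F1&~F2 -> 0
  row 5 [0101]: F1=0 F2=1 -> F1&~F2 -> 0
  row 6 [0110]: F1=1 F2=1 -> F1&~F2 -> 0
  row 7 [0111]: F1=0 F2=1 -> F1&~F2 -> 0
  row 8 [1000]: F1=0 F2=0 -> F1&~F2 -> 0
  row 9 [1001]: F1=1 F2=1 -> F1&~F2 -> 0
  row 10 [1010]: F1=0 F2=0 -> F1&~F2 -> 0
  row 11 [1011]: F1=1 F2=1 -> F1&~F2 -> 0
  row 12 [1100]: F1=0 F2=1 -> F1&~F2 -> 0
  row 13 [1101]: F1=1 F2=1 -> F1&~F2 -> 0
  row 14 [1110]: F1=0 F2=1 -> F1&~F2 -> 0
  row 15 [1111]: F1=1 F2=1 -> F1&~F2 -> 0
Full result column, 4 rows per line (u,v fixed per line; w,z runs 00..11 left to right):
  rows 0-3 [u,v=00]: 0000  = hex 0
  rows 4-7 [u,v=01]: 0000  = hex 0
  rows 8-11 [u,v=10]: 0000  = hex 0
  rows 12-15 [u,v=11]: 0000  = hex 0
Counterexample vector (row 0 .. row 15) = 0000000000000000
Output column grouped in 4s = 0000 0000 0000 0000 = 0x0000
Convert to decimal digit by digit (value = value*16 + digit):
  0 -> 0
  0*16 + 0 = 0
  0*16 + 0 = 0
  0*16 + 0 = 0
Decimal = 0

0


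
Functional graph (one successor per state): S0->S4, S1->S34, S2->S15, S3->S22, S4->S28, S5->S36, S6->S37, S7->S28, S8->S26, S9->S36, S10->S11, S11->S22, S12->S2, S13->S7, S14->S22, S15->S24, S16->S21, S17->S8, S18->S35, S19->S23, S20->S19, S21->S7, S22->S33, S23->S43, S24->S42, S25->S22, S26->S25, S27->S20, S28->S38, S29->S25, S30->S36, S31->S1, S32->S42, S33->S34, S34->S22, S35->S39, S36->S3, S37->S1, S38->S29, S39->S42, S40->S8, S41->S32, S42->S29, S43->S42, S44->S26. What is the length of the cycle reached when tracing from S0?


Trace from S0 until a state repeats:
  S0 -> S4 -> S28 -> S38 -> S29 -> S25 -> S22 -> S33 -> S34 -> S22
S22 first seen at step 6, revisited at step 9.
Cycle length = 9 - 6 = 3

3


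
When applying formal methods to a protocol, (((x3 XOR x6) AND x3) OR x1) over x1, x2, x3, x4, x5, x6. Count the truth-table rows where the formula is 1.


Formula: (((x3 XOR x6) AND x3) OR x1) over 6 vars (64 rows)
Evaluate each row (x1, x2, x3, x4, x5, x6 as bits, MSB first):
  row 0 [000000]: (((0 XOR 0) AND 0) OR 0) -> 0
  row 1 [000001]: (((0 XOR 1) AND 0) OR 0) -> 0
  row 2 [000010]: (((0 XOR 0) AND 0) OR 0) -> 0
  row 3 [000011]: (((0 XOR 1) AND 0) OR 0) -> 0
  row 4 [000100]: (((0 XOR 0) AND 0) OR 0) -> 0
  (every remaining row is evaluated the same way; all 64 results are listed next)
Full result column, 8 rows per line (x1,x2,x3 fixed per line; x4,x5,x6 runs 000..111 left to right):
  rows 0-7 [x1,x2,x3=000]: 00000000  (ones: 0)
  rows 8-15 [x1,x2,x3=001]: 10101010  (ones: 4)
  rows 16-23 [x1,x2,x3=010]: 00000000  (ones: 0)
  rows 24-31 [x1,x2,x3=011]: 10101010  (ones: 4)
  rows 32-39 [x1,x2,x3=100]: 11111111  (ones: 8)
  rows 40-47 [x1,x2,x3=101]: 11111111  (ones: 8)
  rows 48-55 [x1,x2,x3=110]: 11111111  (ones: 8)
  rows 56-63 [x1,x2,x3=111]: 11111111  (ones: 8)
Count of 1-rows = 0+4+0+4+8+8+8+8 = 40

40


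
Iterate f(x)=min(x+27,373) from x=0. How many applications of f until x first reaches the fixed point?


Step 1: x=0, cap=373, increment=27
Step 2: x grows by 27 each step until capped at 373; fixed point is x=373
Step 3: iterations = ceil(373/27) = 14

14


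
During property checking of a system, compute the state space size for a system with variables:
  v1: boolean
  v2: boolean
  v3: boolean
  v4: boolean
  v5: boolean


State space = product of domain sizes of all variables.
Domain sizes:
  v1 (boolean): 2
  v2 (boolean): 2
  v3 (boolean): 2
  v4 (boolean): 2
  v5 (boolean): 2
Product = 2 * 2 * 2 * 2 * 2 = 32

32


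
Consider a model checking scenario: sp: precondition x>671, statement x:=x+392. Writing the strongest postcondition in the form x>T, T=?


Formula: sp(P, x:=E) = exists old_x. (x = E[old_x/x]) AND P[old_x/x] (old_x is the value of x before the assignment; eliminate old_x by solving x = E[old_x/x] for old_x)
Step 1: Precondition P: x>671, i.e. old_x > 671
Step 2: Assignment gives x = old_x + 392, so old_x = x - 392
Step 3: Substitute into P: x - 392 > 671
Step 4: Simplify: x > 671+392 = 1063

1063


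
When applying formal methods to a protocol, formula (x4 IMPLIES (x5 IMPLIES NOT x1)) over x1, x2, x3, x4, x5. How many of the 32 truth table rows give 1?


Formula: (x4 IMPLIES (x5 IMPLIES NOT x1)) over 5 vars (32 rows)
Evaluate each row (x1, x2, x3, x4, x5 as bits, MSB first):
  row 0 [00000]: (0 IMPLIES (0 IMPLIES NOT 0)) -> 1
  row 1 [00001]: (0 IMPLIES (1 IMPLIES NOT 0)) -> 1
  row 2 [00010]: (1 IMPLIES (0 IMPLIES NOT 0)) -> 1
  row 3 [00011]: (1 IMPLIES (1 IMPLIES NOT 0)) -> 1
  row 4 [00100]: (0 IMPLIES (0 IMPLIES NOT 0)) -> 1
  row 5 [00101]: (0 IMPLIES (1 IMPLIES NOT 0)) -> 1
  row 6 [00110]: (1 IMPLIES (0 IMPLIES NOT 0)) -> 1
  row 7 [00111]: (1 IMPLIES (1 IMPLIES NOT 0)) -> 1
  row 8 [01000]: (0 IMPLIES (0 IMPLIES NOT 0)) -> 1
  row 9 [01001]: (0 IMPLIES (1 IMPLIES NOT 0)) -> 1
  row 10 [01010]: (1 IMPLIES (0 IMPLIES NOT 0)) -> 1
  row 11 [01011]: (1 IMPLIES (1 IMPLIES NOT 0)) -> 1
  row 12 [01100]: (0 IMPLIES (0 IMPLIES NOT 0)) -> 1
  row 13 [01101]: (0 IMPLIES (1 IMPLIES NOT 0)) -> 1
  row 14 [01110]: (1 IMPLIES (0 IMPLIES NOT 0)) -> 1
  row 15 [01111]: (1 IMPLIES (1 IMPLIES NOT 0)) -> 1
  row 16 [10000]: (0 IMPLIES (0 IMPLIES NOT 1)) -> 1
  row 17 [10001]: (0 IMPLIES (1 IMPLIES NOT 1)) -> 1
  row 18 [10010]: (1 IMPLIES (0 IMPLIES NOT 1)) -> 1
  row 19 [10011]: (1 IMPLIES (1 IMPLIES NOT 1)) -> 0
  row 20 [10100]: (0 IMPLIES (0 IMPLIES NOT 1)) -> 1
  row 21 [10101]: (0 IMPLIES (1 IMPLIES NOT 1)) -> 1
  row 22 [10110]: (1 IMPLIES (0 IMPLIES NOT 1)) -> 1
  row 23 [10111]: (1 IMPLIES (1 IMPLIES NOT 1)) -> 0
  row 24 [11000]: (0 IMPLIES (0 IMPLIES NOT 1)) -> 1
  row 25 [11001]: (0 IMPLIES (1 IMPLIES NOT 1)) -> 1
  row 26 [11010]: (1 IMPLIES (0 IMPLIES NOT 1)) -> 1
  row 27 [11011]: (1 IMPLIES (1 IMPLIES NOT 1)) -> 0
  row 28 [11100]: (0 IMPLIES (0 IMPLIES NOT 1)) -> 1
  row 29 [11101]: (0 IMPLIES (1 IMPLIES NOT 1)) -> 1
  row 30 [11110]: (1 IMPLIES (0 IMPLIES NOT 1)) -> 1
  row 31 [11111]: (1 IMPLIES (1 IMPLIES NOT 1)) -> 0
Full result column, 8 rows per line (x1,x2 fixed per line; x3,x4,x5 runs 000..111 left to right):
  rows 0-7 [x1,x2=00]: 11111111  (ones: 8)
  rows 8-15 [x1,x2=01]: 11111111  (ones: 8)
  rows 16-23 [x1,x2=10]: 11101110  (ones: 6)
  rows 24-31 [x1,x2=11]: 11101110  (ones: 6)
Count of 1-rows = 8+8+6+6 = 28

28


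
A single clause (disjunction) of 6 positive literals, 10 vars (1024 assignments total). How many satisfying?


Step 1: Total=2^10=1024
Step 2: Unsat when all 6 false: 2^4=16
Step 3: Sat=1024-16=1008

1008


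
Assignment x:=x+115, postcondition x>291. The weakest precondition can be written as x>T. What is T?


Formula: wp(x:=E, P) = P[E/x] (substitute E for x in postcondition)
Step 1: Postcondition: x>291
Step 2: Substitute x+115 for x: x+115>291
Step 3: Solve for x: x > 291-115 = 176

176


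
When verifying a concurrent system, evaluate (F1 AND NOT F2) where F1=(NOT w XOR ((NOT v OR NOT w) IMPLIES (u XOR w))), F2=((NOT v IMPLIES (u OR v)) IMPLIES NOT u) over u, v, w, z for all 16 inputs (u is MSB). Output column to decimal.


F1 = (NOT w XOR ((NOT v OR NOT w) IMPLIES (u XOR w)))
F2 = ((NOT v IMPLIES (u OR v)) IMPLIES NOT u)
Counterexample to F1=>F2 is where F1=1 and F2=0.
Evaluate each row (bits = u,v,w,z, MSB first):
  row 0 [0000]: F1=1 F2=1 -> F1&~F2 -> 0
  row 1 [0001]: F1=1 F2=1 -> F1&~F2 -> 0
  row 2 [0010]: F1=1 F2=1 -> F1&~F2 -> 0
  row 3 [0011]: F1=1 F2=1 -> F1&~F2 -> 0
  row 4 [0100]: F1=1 F2=1 -> F1&~F2 -> 0
  row 5 [0101]: F1=1 F2=1 -> F1&~F2 -> 0
  row 6 [0110]: F1=1 F2=1 -> F1&~F2 -> 0
  row 7 [0111]: F1=1 F2=1 -> F1&~F2 -> 0
  row 8 [1000]: F1=0 F2=0 -> F1&~F2 -> 0
  row 9 [1001]: F1=0 F2=0 -> F1&~F2 -> 0
  row 10 [1010]: F1=0 F2=0 -> F1&~F2 -> 0
  row 11 [1011]: F1=0 F2=0 -> F1&~F2 -> 0
  row 12 [1100]: F1=0 F2=0 -> F1&~F2 -> 0
  row 13 [1101]: F1=0 F2=0 -> F1&~F2 -> 0
  row 14 [1110]: F1=1 F2=0 -> F1&~F2 -> 1
  row 15 [1111]: F1=1 F2=0 -> F1&~F2 -> 1
Full result column, 4 rows per line (u,v fixed per line; w,z runs 00..11 left to right):
  rows 0-3 [u,v=00]: 0000  = hex 0
  rows 4-7 [u,v=01]: 0000  = hex 0
  rows 8-11 [u,v=10]: 0000  = hex 0
  rows 12-15 [u,v=11]: 0011  = hex 3
Counterexample vector (row 0 .. row 15) = 0000000000000011
Output column grouped in 4s = 0000 0000 0000 0011 = 0x0003
Convert to decimal digit by digit (value = value*16 + digit):
  0 -> 0
  0*16 + 0 = 0
  0*16 + 0 = 0
  0*16 + 3 = 3
Decimal = 3

3


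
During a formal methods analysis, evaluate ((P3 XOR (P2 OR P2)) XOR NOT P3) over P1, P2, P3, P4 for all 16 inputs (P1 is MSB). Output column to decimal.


Formula: ((P3 XOR (P2 OR P2)) XOR NOT P3) over P1, P2, P3, P4 (16 rows)
Evaluate each row (bits = P1,P2,P3,P4, MSB first):
  row 0 [0000]: ((0 XOR (0 OR 0)) XOR NOT 0) -> 1
  row 1 [0001]: ((0 XOR (0 OR 0)) XOR NOT 0) -> 1
  row 2 [0010]: ((1 XOR (0 OR 0)) XOR NOT 1) -> 1
  row 3 [0011]: ((1 XOR (0 OR 0)) XOR NOT 1) -> 1
  row 4 [0100]: ((0 XOR (1 OR 1)) XOR NOT 0) -> 0
  row 5 [0101]: ((0 XOR (1 OR 1)) XOR NOT 0) -> 0
  row 6 [0110]: ((1 XOR (1 OR 1)) XOR NOT 1) -> 0
  row 7 [0111]: ((1 XOR (1 OR 1)) XOR NOT 1) -> 0
  row 8 [1000]: ((0 XOR (0 OR 0)) XOR NOT 0) -> 1
  row 9 [1001]: ((0 XOR (0 OR 0)) XOR NOT 0) -> 1
  row 10 [1010]: ((1 XOR (0 OR 0)) XOR NOT 1) -> 1
  row 11 [1011]: ((1 XOR (0 OR 0)) XOR NOT 1) -> 1
  row 12 [1100]: ((0 XOR (1 OR 1)) XOR NOT 0) -> 0
  row 13 [1101]: ((0 XOR (1 OR 1)) XOR NOT 0) -> 0
  row 14 [1110]: ((1 XOR (1 OR 1)) XOR NOT 1) -> 0
  row 15 [1111]: ((1 XOR (1 OR 1)) XOR NOT 1) -> 0
Full result column, 4 rows per line (P1,P2 fixed per line; P3,P4 runs 00..11 left to right):
  rows 0-3 [P1,P2=00]: 1111  = hex F
  rows 4-7 [P1,P2=01]: 0000  = hex 0
  rows 8-11 [P1,P2=10]: 1111  = hex F
  rows 12-15 [P1,P2=11]: 0000  = hex 0
Output column (row 0 .. row 15) = 1111000011110000
Output column grouped in 4s = 1111 0000 1111 0000 = 0xF0F0
Convert to decimal digit by digit (value = value*16 + digit):
  F -> 15
  15*16 + 0 = 240
  240*16 + 15 (F) = 3855
  3855*16 + 0 = 61680
Decimal = 61680

61680


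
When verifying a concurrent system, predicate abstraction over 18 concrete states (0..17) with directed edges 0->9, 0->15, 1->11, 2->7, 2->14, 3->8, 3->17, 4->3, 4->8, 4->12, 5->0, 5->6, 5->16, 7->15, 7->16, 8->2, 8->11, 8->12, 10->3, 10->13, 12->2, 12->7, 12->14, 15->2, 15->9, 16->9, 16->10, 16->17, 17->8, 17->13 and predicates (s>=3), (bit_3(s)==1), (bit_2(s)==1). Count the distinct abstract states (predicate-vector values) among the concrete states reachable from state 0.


BFS from 0:
Concrete reachable: {0, 2, 3, 7, 8, 9, 10, 11, 12, 13, 14, 15, 16, 17}
Abstract via predicates (s>=3), (bit_3(s)==1), (bit_2(s)==1):
  (0,0,0) <- {0, 2}
  (1,0,0) <- {3, 16, 17}
  (1,0,1) <- {7}
  (1,1,0) <- {8, 9, 10, 11}
  (1,1,1) <- {12, 13, 14, 15}
Distinct abstract states = 5

5


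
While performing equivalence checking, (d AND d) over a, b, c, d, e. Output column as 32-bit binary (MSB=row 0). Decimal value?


Formula: (d AND d) over a, b, c, d, e (32 rows)
Evaluate each row (bits = a,b,c,d,e, MSB first):
  row 0 [00000]: (0 AND 0) -> 0
  row 1 [00001]: (0 AND 0) -> 0
  row 2 [00010]: (1 AND 1) -> 1
  row 3 [00011]: (1 AND 1) -> 1
  row 4 [00100]: (0 AND 0) -> 0
  row 5 [00101]: (0 AND 0) -> 0
  row 6 [00110]: (1 AND 1) -> 1
  row 7 [00111]: (1 AND 1) -> 1
  row 8 [01000]: (0 AND 0) -> 0
  row 9 [01001]: (0 AND 0) -> 0
  row 10 [01010]: (1 AND 1) -> 1
  row 11 [01011]: (1 AND 1) -> 1
  row 12 [01100]: (0 AND 0) -> 0
  row 13 [01101]: (0 AND 0) -> 0
  row 14 [01110]: (1 AND 1) -> 1
  row 15 [01111]: (1 AND 1) -> 1
  row 16 [10000]: (0 AND 0) -> 0
  row 17 [10001]: (0 AND 0) -> 0
  row 18 [10010]: (1 AND 1) -> 1
  row 19 [10011]: (1 AND 1) -> 1
  row 20 [10100]: (0 AND 0) -> 0
  row 21 [10101]: (0 AND 0) -> 0
  row 22 [10110]: (1 AND 1) -> 1
  row 23 [10111]: (1 AND 1) -> 1
  row 24 [11000]: (0 AND 0) -> 0
  row 25 [11001]: (0 AND 0) -> 0
  row 26 [11010]: (1 AND 1) -> 1
  row 27 [11011]: (1 AND 1) -> 1
  row 28 [11100]: (0 AND 0) -> 0
  row 29 [11101]: (0 AND 0) -> 0
  row 30 [11110]: (1 AND 1) -> 1
  row 31 [11111]: (1 AND 1) -> 1
Full result column, 4 rows per line (a,b,c fixed per line; d,e runs 00..11 left to right):
  rows 0-3 [a,b,c=000]: 0011  = hex 3
  rows 4-7 [a,b,c=001]: 0011  = hex 3
  rows 8-11 [a,b,c=010]: 0011  = hex 3
  rows 12-15 [a,b,c=011]: 0011  = hex 3
  rows 16-19 [a,b,c=100]: 0011  = hex 3
  rows 20-23 [a,b,c=101]: 0011  = hex 3
  rows 24-27 [a,b,c=110]: 0011  = hex 3
  rows 28-31 [a,b,c=111]: 0011  = hex 3
Output column (row 0 .. row 31) = 00110011001100110011001100110011
Output column grouped in 4s = 0011 0011 0011 0011 0011 0011 0011 0011 = 0x33333333
Convert to decimal digit by digit (value = value*16 + digit):
  3 -> 3
  3*16 + 3 = 51
  51*16 + 3 = 819
  819*16 + 3 = 13107
  13107*16 + 3 = 209715
  209715*16 + 3 = 3355443
  3355443*16 + 3 = 53687091
  53687091*16 + 3 = 858993459
Decimal = 858993459

858993459


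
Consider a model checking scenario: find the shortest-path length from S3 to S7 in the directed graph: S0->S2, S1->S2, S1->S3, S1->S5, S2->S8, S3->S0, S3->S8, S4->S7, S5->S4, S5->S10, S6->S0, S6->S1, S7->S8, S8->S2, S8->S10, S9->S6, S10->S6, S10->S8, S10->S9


BFS layer-by-layer from S3:
  dist 0: {S3}
  dist 1: {S0, S8}
  dist 2: {S2, S10}
  dist 3: {S6, S9}
  dist 4: {S1}
  dist 5: {S5}
  dist 6: {S4}
  dist 7: {S7}
  -> S7 reached at distance 7
Shortest path length = 7

7


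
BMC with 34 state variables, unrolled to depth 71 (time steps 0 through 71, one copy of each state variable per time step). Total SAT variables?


BMC unrolls to depth k, creating one copy of each state var for steps 0..k.
Step count = 71 + 1 = 72 (steps 0 through 71)
Vars per step = 34
Total = 34 * 72 = 2448

2448


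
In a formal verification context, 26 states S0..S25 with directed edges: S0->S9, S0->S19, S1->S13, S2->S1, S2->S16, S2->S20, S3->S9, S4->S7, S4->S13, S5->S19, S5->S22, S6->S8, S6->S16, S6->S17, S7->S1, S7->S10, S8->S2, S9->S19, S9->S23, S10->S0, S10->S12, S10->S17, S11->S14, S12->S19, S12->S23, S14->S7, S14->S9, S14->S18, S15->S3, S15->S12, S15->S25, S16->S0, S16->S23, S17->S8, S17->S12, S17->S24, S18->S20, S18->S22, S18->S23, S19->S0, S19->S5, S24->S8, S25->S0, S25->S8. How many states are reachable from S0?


BFS from S0:
  layer 0: {S0}
  layer 1: {S9, S19}
  layer 2: {S5, S23}
  layer 3: {S22}
Reachable set: {S0, S5, S9, S19, S22, S23}
Count = 6

6


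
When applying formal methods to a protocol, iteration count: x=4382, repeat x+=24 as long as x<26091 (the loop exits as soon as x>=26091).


Step 1: x goes from 4382 toward 26091 by 24; the body runs while x<26091, so iterations = ceil((bound-start)/step)
Step 2: Distance=21709
Step 3: ceil(21709/24)=905

905


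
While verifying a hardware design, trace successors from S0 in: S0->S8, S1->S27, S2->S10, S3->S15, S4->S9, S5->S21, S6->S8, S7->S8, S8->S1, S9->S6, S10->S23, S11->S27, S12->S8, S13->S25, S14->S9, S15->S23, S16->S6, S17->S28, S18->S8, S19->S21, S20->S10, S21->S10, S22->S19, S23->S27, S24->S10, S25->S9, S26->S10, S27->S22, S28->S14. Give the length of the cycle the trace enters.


Trace from S0 until a state repeats:
  S0 -> S8 -> S1 -> S27 -> S22 -> S19 -> S21 -> S10 -> S23 -> S27
S27 first seen at step 3, revisited at step 9.
Cycle length = 9 - 3 = 6

6


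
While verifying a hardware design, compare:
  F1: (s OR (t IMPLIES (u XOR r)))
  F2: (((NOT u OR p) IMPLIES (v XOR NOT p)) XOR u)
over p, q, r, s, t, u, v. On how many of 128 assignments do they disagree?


F1 = (s OR (t IMPLIES (u XOR r)))
F2 = (((NOT u OR p) IMPLIES (v XOR NOT p)) XOR u)
Evaluate both on each of 128 rows (bits = p,q,r,s,t,u,v):
  row 0 [0000000]: F1=1 F2=1 -> 0
  row 1 [0000001]: F1=1 F2=0 (differ) -> 1
  row 2 [0000010]: F1=1 F2=0 (differ) -> 1
  row 3 [0000011]: F1=1 F2=0 (differ) -> 1
  row 4 [0000100]: F1=0 F2=1 (differ) -> 1
  (every remaining row is evaluated the same way; all 128 results are listed next)
Full result column, 8 rows per line (p,q,r,s fixed per line; t,u,v runs 000..111 left to right):
  rows 0-7 [p,q,r,s=0000]: 01111011  (ones: 6)
  rows 8-15 [p,q,r,s=0001]: 01110111  (ones: 6)
  rows 16-23 [p,q,r,s=0010]: 01110100  (ones: 4)
  rows 24-31 [p,q,r,s=0011]: 01110111  (ones: 6)
  rows 32-39 [p,q,r,s=0100]: 01111011  (ones: 6)
  rows 40-47 [p,q,r,s=0101]: 01110111  (ones: 6)
  rows 48-55 [p,q,r,s=0110]: 01110100  (ones: 4)
  rows 56-63 [p,q,r,s=0111]: 01110111  (ones: 6)
  rows 64-71 [p,q,r,s=1000]: 10010101  (ones: 4)
  rows 72-79 [p,q,r,s=1001]: 10011001  (ones: 4)
  rows 80-87 [p,q,r,s=1010]: 10011010  (ones: 4)
  rows 88-95 [p,q,r,s=1011]: 10011001  (ones: 4)
  rows 96-103 [p,q,r,s=1100]: 10010101  (ones: 4)
  rows 104-111 [p,q,r,s=1101]: 10011001  (ones: 4)
  rows 112-119 [p,q,r,s=1110]: 10011010  (ones: 4)
  rows 120-127 [p,q,r,s=1111]: 10011001  (ones: 4)
Disagreements = 6+6+4+6+6+6+4+6+4+4+4+4+4+4+4+4 = 76

76


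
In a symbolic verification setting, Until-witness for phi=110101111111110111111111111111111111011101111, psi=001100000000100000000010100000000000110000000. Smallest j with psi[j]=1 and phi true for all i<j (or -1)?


(phi U psi) at 0: need smallest j with psi[j]=1 and phi[i]=1 for all i in [0,j).
Scan from step 0:
  step 0: phi=1, psi=0 -> continue
  step 1: phi=1, psi=0 -> continue
  step 2: psi=1 and phi held for [0,2) -> witness found
Witness step = 2

2


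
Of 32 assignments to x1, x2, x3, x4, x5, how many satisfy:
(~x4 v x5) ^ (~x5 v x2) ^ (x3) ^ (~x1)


CNF with 4 clauses over 5 vars (32 assignments).
An assignment satisfies CNF iff every clause has >=1 true literal.
Check each row (bits = x1,x2,x3,x4,x5; clause T/F shown):
  row 0 [00000]: clauses=TTFT -> 0
  row 1 [00001]: clauses=TFFT -> 0
  row 2 [00010]: clauses=FTFT -> 0
  row 3 [00011]: clauses=TFFT -> 0
  row 4 [00100]: clauses=TTTT -> 1
  row 5 [00101]: clauses=TFTT -> 0
  row 6 [00110]: clauses=FTTT -> 0
  row 7 [00111]: clauses=TFTT -> 0
  row 8 [01000]: clauses=TTFT -> 0
  row 9 [01001]: clauses=TTFT -> 0
  row 10 [01010]: clauses=FTFT -> 0
  row 11 [01011]: clauses=TTFT -> 0
  row 12 [01100]: clauses=TTTT -> 1
  row 13 [01101]: clauses=TTTT -> 1
  row 14 [01110]: clauses=FTTT -> 0
  row 15 [01111]: clauses=TTTT -> 1
  row 16 [10000]: clauses=TTFF -> 0
  row 17 [10001]: clauses=TFFF -> 0
  row 18 [10010]: clauses=FTFF -> 0
  row 19 [10011]: clauses=TFFF -> 0
  row 20 [10100]: clauses=TTTF -> 0
  row 21 [10101]: clauses=TFTF -> 0
  row 22 [10110]: clauses=FTTF -> 0
  row 23 [10111]: clauses=TFTF -> 0
  row 24 [11000]: clauses=TTFF -> 0
  row 25 [11001]: clauses=TTFF -> 0
  row 26 [11010]: clauses=FTFF -> 0
  row 27 [11011]: clauses=TTFF -> 0
  row 28 [11100]: clauses=TTTF -> 0
  row 29 [11101]: clauses=TTTF -> 0
  row 30 [11110]: clauses=FTTF -> 0
  row 31 [11111]: clauses=TTTF -> 0
Full result column, 8 rows per line (x1,x2 fixed per line; x3,x4,x5 runs 000..111 left to right):
  rows 0-7 [x1,x2=00]: 00001000  (ones: 1)
  rows 8-15 [x1,x2=01]: 00001101  (ones: 3)
  rows 16-23 [x1,x2=10]: 00000000  (ones: 0)
  rows 24-31 [x1,x2=11]: 00000000  (ones: 0)
Satisfying assignments = 1+3+0+0 = 4

4


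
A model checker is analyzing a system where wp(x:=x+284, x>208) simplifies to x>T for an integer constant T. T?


Formula: wp(x:=E, P) = P[E/x] (substitute E for x in postcondition)
Step 1: Postcondition: x>208
Step 2: Substitute x+284 for x: x+284>208
Step 3: Solve for x: x > 208-284 = -76

-76


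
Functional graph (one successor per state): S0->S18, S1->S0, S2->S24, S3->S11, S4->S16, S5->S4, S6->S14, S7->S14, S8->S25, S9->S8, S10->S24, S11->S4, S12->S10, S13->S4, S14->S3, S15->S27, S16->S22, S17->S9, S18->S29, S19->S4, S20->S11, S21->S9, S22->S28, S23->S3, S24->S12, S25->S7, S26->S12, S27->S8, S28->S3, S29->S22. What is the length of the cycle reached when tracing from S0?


Trace from S0 until a state repeats:
  S0 -> S18 -> S29 -> S22 -> S28 -> S3 -> S11 -> S4 -> S16 -> S22
S22 first seen at step 3, revisited at step 9.
Cycle length = 9 - 3 = 6

6


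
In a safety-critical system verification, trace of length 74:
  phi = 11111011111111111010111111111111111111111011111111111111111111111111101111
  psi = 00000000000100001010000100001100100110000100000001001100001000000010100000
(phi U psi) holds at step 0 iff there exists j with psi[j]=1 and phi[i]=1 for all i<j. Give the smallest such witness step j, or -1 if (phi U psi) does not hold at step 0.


(phi U psi) at 0: need smallest j with psi[j]=1 and phi[i]=1 for all i in [0,j).
Scan from step 0:
  step 0: phi=1, psi=0 -> continue
  step 1: phi=1, psi=0 -> continue
  step 2: phi=1, psi=0 -> continue
  step 3: phi=1, psi=0 -> continue
  step 5: phi=0 -> phi-prefix broken from here
  step 11: psi=1 but phi already failed -> not a witness
  step 16: psi=1 but phi already failed -> not a witness
  step 18: psi=1 but phi already failed -> not a witness
  step 23: psi=1 but phi already failed -> not a witness
  step 28: psi=1 but phi already failed -> not a witness
  step 29: psi=1 but phi already failed -> not a witness
  step 32: psi=1 but phi already failed -> not a witness
  step 35: psi=1 but phi already failed -> not a witness
  step 36: psi=1 but phi already failed -> not a witness
  step 41: psi=1 but phi already failed -> not a witness
  step 49: psi=1 but phi already failed -> not a witness
  step 52: psi=1 but phi already failed -> not a witness
  step 53: psi=1 but phi already failed -> not a witness
  step 58: psi=1 but phi already failed -> not a witness
  step 66: psi=1 but phi already failed -> not a witness
  step 68: psi=1 but phi already failed -> not a witness
  end of trace: no witness -> -1
Witness step = -1

-1


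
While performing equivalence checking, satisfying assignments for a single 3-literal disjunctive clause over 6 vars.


Step 1: Total=2^6=64
Step 2: Unsat when all 3 false: 2^3=8
Step 3: Sat=64-8=56

56


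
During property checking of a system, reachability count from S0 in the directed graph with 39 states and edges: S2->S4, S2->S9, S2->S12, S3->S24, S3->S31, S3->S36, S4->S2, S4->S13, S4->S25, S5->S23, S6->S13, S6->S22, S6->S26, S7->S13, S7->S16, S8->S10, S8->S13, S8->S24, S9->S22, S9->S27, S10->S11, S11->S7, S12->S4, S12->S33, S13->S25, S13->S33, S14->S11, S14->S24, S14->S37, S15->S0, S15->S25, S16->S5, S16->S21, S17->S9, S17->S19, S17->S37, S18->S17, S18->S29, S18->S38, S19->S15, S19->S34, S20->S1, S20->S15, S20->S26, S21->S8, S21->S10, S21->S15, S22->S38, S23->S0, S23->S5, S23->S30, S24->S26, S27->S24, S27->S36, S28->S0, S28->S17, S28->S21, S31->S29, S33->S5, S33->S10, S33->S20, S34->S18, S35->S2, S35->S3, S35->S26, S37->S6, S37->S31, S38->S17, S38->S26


BFS from S0:
  layer 0: {S0}
Reachable set: {S0}
Count = 1

1


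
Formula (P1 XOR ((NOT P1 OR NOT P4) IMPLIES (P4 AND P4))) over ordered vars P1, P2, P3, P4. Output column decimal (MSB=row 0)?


Formula: (P1 XOR ((NOT P1 OR NOT P4) IMPLIES (P4 AND P4))) over P1, P2, P3, P4 (16 rows)
Evaluate each row (bits = P1,P2,P3,P4, MSB first):
  row 0 [0000]: (0 XOR ((NOT 0 OR NOT 0) IMPLIES (0 AND 0))) -> 0
  row 1 [0001]: (0 XOR ((NOT 0 OR NOT 1) IMPLIES (1 AND 1))) -> 1
  row 2 [0010]: (0 XOR ((NOT 0 OR NOT 0) IMPLIES (0 AND 0))) -> 0
  row 3 [0011]: (0 XOR ((NOT 0 OR NOT 1) IMPLIES (1 AND 1))) -> 1
  row 4 [0100]: (0 XOR ((NOT 0 OR NOT 0) IMPLIES (0 AND 0))) -> 0
  row 5 [0101]: (0 XOR ((NOT 0 OR NOT 1) IMPLIES (1 AND 1))) -> 1
  row 6 [0110]: (0 XOR ((NOT 0 OR NOT 0) IMPLIES (0 AND 0))) -> 0
  row 7 [0111]: (0 XOR ((NOT 0 OR NOT 1) IMPLIES (1 AND 1))) -> 1
  row 8 [1000]: (1 XOR ((NOT 1 OR NOT 0) IMPLIES (0 AND 0))) -> 1
  row 9 [1001]: (1 XOR ((NOT 1 OR NOT 1) IMPLIES (1 AND 1))) -> 0
  row 10 [1010]: (1 XOR ((NOT 1 OR NOT 0) IMPLIES (0 AND 0))) -> 1
  row 11 [1011]: (1 XOR ((NOT 1 OR NOT 1) IMPLIES (1 AND 1))) -> 0
  row 12 [1100]: (1 XOR ((NOT 1 OR NOT 0) IMPLIES (0 AND 0))) -> 1
  row 13 [1101]: (1 XOR ((NOT 1 OR NOT 1) IMPLIES (1 AND 1))) -> 0
  row 14 [1110]: (1 XOR ((NOT 1 OR NOT 0) IMPLIES (0 AND 0))) -> 1
  row 15 [1111]: (1 XOR ((NOT 1 OR NOT 1) IMPLIES (1 AND 1))) -> 0
Full result column, 4 rows per line (P1,P2 fixed per line; P3,P4 runs 00..11 left to right):
  rows 0-3 [P1,P2=00]: 0101  = hex 5
  rows 4-7 [P1,P2=01]: 0101  = hex 5
  rows 8-11 [P1,P2=10]: 1010  = hex A
  rows 12-15 [P1,P2=11]: 1010  = hex A
Output column (row 0 .. row 15) = 0101010110101010
Output column grouped in 4s = 0101 0101 1010 1010 = 0x55AA
Convert to decimal digit by digit (value = value*16 + digit):
  5 -> 5
  5*16 + 5 = 85
  85*16 + 10 (A) = 1370
  1370*16 + 10 (A) = 21930
Decimal = 21930

21930


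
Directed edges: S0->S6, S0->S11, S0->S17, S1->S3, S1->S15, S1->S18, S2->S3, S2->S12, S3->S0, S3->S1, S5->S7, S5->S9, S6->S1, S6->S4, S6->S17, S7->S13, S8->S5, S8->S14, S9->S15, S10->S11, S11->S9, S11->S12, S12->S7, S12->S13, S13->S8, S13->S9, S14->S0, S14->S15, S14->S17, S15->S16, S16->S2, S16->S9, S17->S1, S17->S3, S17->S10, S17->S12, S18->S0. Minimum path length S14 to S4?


BFS layer-by-layer from S14:
  dist 0: {S14}
  dist 1: {S0, S15, S17}
  dist 2: {S1, S3, S6, S10, S11, S12, S16}
  dist 3: {S2, S4, S7, S9, S13, S18}
  -> S4 reached at distance 3
Shortest path length = 3

3


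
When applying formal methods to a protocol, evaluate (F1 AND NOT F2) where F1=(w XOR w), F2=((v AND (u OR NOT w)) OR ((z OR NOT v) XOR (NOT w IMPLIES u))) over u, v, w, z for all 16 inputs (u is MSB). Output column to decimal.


F1 = (w XOR w)
F2 = ((v AND (u OR NOT w)) OR ((z OR NOT v) XOR (NOT w IMPLIES u)))
Counterexample to F1=>F2 is where F1=1 and F2=0.
Evaluate each row (bits = u,v,w,z, MSB first):
  row 0 [0000]: F1=0 F2=1 -> F1&~F2 -> 0
  row 1 [0001]: F1=0 F2=1 -> F1&~F2 -> 0
  row 2 [0010]: F1=0 F2=0 -> F1&~F2 -> 0
  row 3 [0011]: F1=0 F2=0 -> F1&~F2 -> 0
  row 4 [0100]: F1=0 F2=1 -> F1&~F2 -> 0
  row 5 [0101]: F1=0 F2=1 -> F1&~F2 -> 0
  row 6 [0110]: F1=0 F2=1 -> F1&~F2 -> 0
  row 7 [0111]: F1=0 F2=0 -> F1&~F2 -> 0
  row 8 [1000]: F1=0 F2=0 -> F1&~F2 -> 0
  row 9 [1001]: F1=0 F2=0 -> F1&~F2 -> 0
  row 10 [1010]: F1=0 F2=0 -> F1&~F2 -> 0
  row 11 [1011]: F1=0 F2=0 -> F1&~F2 -> 0
  row 12 [1100]: F1=0 F2=1 -> F1&~F2 -> 0
  row 13 [1101]: F1=0 F2=1 -> F1&~F2 -> 0
  row 14 [1110]: F1=0 F2=1 -> F1&~F2 -> 0
  row 15 [1111]: F1=0 F2=1 -> F1&~F2 -> 0
Full result column, 4 rows per line (u,v fixed per line; w,z runs 00..11 left to right):
  rows 0-3 [u,v=00]: 0000  = hex 0
  rows 4-7 [u,v=01]: 0000  = hex 0
  rows 8-11 [u,v=10]: 0000  = hex 0
  rows 12-15 [u,v=11]: 0000  = hex 0
Counterexample vector (row 0 .. row 15) = 0000000000000000
Output column grouped in 4s = 0000 0000 0000 0000 = 0x0000
Convert to decimal digit by digit (value = value*16 + digit):
  0 -> 0
  0*16 + 0 = 0
  0*16 + 0 = 0
  0*16 + 0 = 0
Decimal = 0

0


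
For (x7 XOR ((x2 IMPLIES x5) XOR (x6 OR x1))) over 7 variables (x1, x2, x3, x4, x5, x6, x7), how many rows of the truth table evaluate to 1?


Formula: (x7 XOR ((x2 IMPLIES x5) XOR (x6 OR x1))) over 7 vars (128 rows)
Evaluate each row (x1, x2, x3, x4, x5, x6, x7 as bits, MSB first):
  row 0 [0000000]: (0 XOR ((0 IMPLIES 0) XOR (0 OR 0))) -> 1
  row 1 [0000001]: (1 XOR ((0 IMPLIES 0) XOR (0 OR 0))) -> 0
  row 2 [0000010]: (0 XOR ((0 IMPLIES 0) XOR (1 OR 0))) -> 0
  row 3 [0000011]: (1 XOR ((0 IMPLIES 0) XOR (1 OR 0))) -> 1
  row 4 [0000100]: (0 XOR ((0 IMPLIES 1) XOR (0 OR 0))) -> 1
  (every remaining row is evaluated the same way; all 128 results are listed next)
Full result column, 8 rows per line (x1,x2,x3,x4 fixed per line; x5,x6,x7 runs 000..111 left to right):
  rows 0-7 [x1,x2,x3,x4=0000]: 10011001  (ones: 4)
  rows 8-15 [x1,x2,x3,x4=0001]: 10011001  (ones: 4)
  rows 16-23 [x1,x2,x3,x4=0010]: 10011001  (ones: 4)
  rows 24-31 [x1,x2,x3,x4=0011]: 10011001  (ones: 4)
  rows 32-39 [x1,x2,x3,x4=0100]: 01101001  (ones: 4)
  rows 40-47 [x1,x2,x3,x4=0101]: 01101001  (ones: 4)
  rows 48-55 [x1,x2,x3,x4=0110]: 01101001  (ones: 4)
  rows 56-63 [x1,x2,x3,x4=0111]: 01101001  (ones: 4)
  rows 64-71 [x1,x2,x3,x4=1000]: 01010101  (ones: 4)
  rows 72-79 [x1,x2,x3,x4=1001]: 01010101  (ones: 4)
  rows 80-87 [x1,x2,x3,x4=1010]: 01010101  (ones: 4)
  rows 88-95 [x1,x2,x3,x4=1011]: 01010101  (ones: 4)
  rows 96-103 [x1,x2,x3,x4=1100]: 10100101  (ones: 4)
  rows 104-111 [x1,x2,x3,x4=1101]: 10100101  (ones: 4)
  rows 112-119 [x1,x2,x3,x4=1110]: 10100101  (ones: 4)
  rows 120-127 [x1,x2,x3,x4=1111]: 10100101  (ones: 4)
Count of 1-rows = 4+4+4+4+4+4+4+4+4+4+4+4+4+4+4+4 = 64

64


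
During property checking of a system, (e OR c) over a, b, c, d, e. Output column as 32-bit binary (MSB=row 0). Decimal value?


Formula: (e OR c) over a, b, c, d, e (32 rows)
Evaluate each row (bits = a,b,c,d,e, MSB first):
  row 0 [00000]: (0 OR 0) -> 0
  row 1 [00001]: (1 OR 0) -> 1
  row 2 [00010]: (0 OR 0) -> 0
  row 3 [00011]: (1 OR 0) -> 1
  row 4 [00100]: (0 OR 1) -> 1
  row 5 [00101]: (1 OR 1) -> 1
  row 6 [00110]: (0 OR 1) -> 1
  row 7 [00111]: (1 OR 1) -> 1
  row 8 [01000]: (0 OR 0) -> 0
  row 9 [01001]: (1 OR 0) -> 1
  row 10 [01010]: (0 OR 0) -> 0
  row 11 [01011]: (1 OR 0) -> 1
  row 12 [01100]: (0 OR 1) -> 1
  row 13 [01101]: (1 OR 1) -> 1
  row 14 [01110]: (0 OR 1) -> 1
  row 15 [01111]: (1 OR 1) -> 1
  row 16 [10000]: (0 OR 0) -> 0
  row 17 [10001]: (1 OR 0) -> 1
  row 18 [10010]: (0 OR 0) -> 0
  row 19 [10011]: (1 OR 0) -> 1
  row 20 [10100]: (0 OR 1) -> 1
  row 21 [10101]: (1 OR 1) -> 1
  row 22 [10110]: (0 OR 1) -> 1
  row 23 [10111]: (1 OR 1) -> 1
  row 24 [11000]: (0 OR 0) -> 0
  row 25 [11001]: (1 OR 0) -> 1
  row 26 [11010]: (0 OR 0) -> 0
  row 27 [11011]: (1 OR 0) -> 1
  row 28 [11100]: (0 OR 1) -> 1
  row 29 [11101]: (1 OR 1) -> 1
  row 30 [11110]: (0 OR 1) -> 1
  row 31 [11111]: (1 OR 1) -> 1
Full result column, 4 rows per line (a,b,c fixed per line; d,e runs 00..11 left to right):
  rows 0-3 [a,b,c=000]: 0101  = hex 5
  rows 4-7 [a,b,c=001]: 1111  = hex F
  rows 8-11 [a,b,c=010]: 0101  = hex 5
  rows 12-15 [a,b,c=011]: 1111  = hex F
  rows 16-19 [a,b,c=100]: 0101  = hex 5
  rows 20-23 [a,b,c=101]: 1111  = hex F
  rows 24-27 [a,b,c=110]: 0101  = hex 5
  rows 28-31 [a,b,c=111]: 1111  = hex F
Output column (row 0 .. row 31) = 01011111010111110101111101011111
Output column grouped in 4s = 0101 1111 0101 1111 0101 1111 0101 1111 = 0x5F5F5F5F
Convert to decimal digit by digit (value = value*16 + digit):
  5 -> 5
  5*16 + 15 (F) = 95
  95*16 + 5 = 1525
  1525*16 + 15 (F) = 24415
  24415*16 + 5 = 390645
  390645*16 + 15 (F) = 6250335
  6250335*16 + 5 = 100005365
  100005365*16 + 15 (F) = 1600085855
Decimal = 1600085855

1600085855


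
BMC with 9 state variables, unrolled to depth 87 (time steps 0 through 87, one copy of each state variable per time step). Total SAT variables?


BMC unrolls to depth k, creating one copy of each state var for steps 0..k.
Step count = 87 + 1 = 88 (steps 0 through 87)
Vars per step = 9
Total = 9 * 88 = 792

792


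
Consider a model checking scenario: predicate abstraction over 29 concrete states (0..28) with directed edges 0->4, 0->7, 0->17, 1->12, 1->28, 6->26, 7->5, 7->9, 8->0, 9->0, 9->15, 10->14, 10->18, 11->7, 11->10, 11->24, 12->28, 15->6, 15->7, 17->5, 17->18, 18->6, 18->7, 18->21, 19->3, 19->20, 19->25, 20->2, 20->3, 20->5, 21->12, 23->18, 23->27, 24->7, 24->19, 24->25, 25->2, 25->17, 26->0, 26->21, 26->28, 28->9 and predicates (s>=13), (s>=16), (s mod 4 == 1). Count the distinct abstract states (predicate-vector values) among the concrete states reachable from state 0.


BFS from 0:
Concrete reachable: {0, 4, 5, 6, 7, 9, 12, 15, 17, 18, 21, 26, 28}
Abstract via predicates (s>=13), (s>=16), (s mod 4 == 1):
  (0,0,0) <- {0, 4, 6, 7, 12}
  (0,0,1) <- {5, 9}
  (1,0,0) <- {15}
  (1,1,0) <- {18, 26, 28}
  (1,1,1) <- {17, 21}
Distinct abstract states = 5

5


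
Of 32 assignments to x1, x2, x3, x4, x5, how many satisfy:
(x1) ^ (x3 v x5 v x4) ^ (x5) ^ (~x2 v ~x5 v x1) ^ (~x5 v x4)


CNF with 5 clauses over 5 vars (32 assignments).
An assignment satisfies CNF iff every clause has >=1 true literal.
Check each row (bits = x1,x2,x3,x4,x5; clause T/F shown):
  row 0 [00000]: clauses=FFFTT -> 0
  row 1 [00001]: clauses=FTTTF -> 0
  row 2 [00010]: clauses=FTFTT -> 0
  row 3 [00011]: clauses=FTTTT -> 0
  row 4 [00100]: clauses=FTFTT -> 0
  row 5 [00101]: clauses=FTTTF -> 0
  row 6 [00110]: clauses=FTFTT -> 0
  row 7 [00111]: clauses=FTTTT -> 0
  row 8 [01000]: clauses=FFFTT -> 0
  row 9 [01001]: clauses=FTTFF -> 0
  row 10 [01010]: clauses=FTFTT -> 0
  row 11 [01011]: clauses=FTTFT -> 0
  row 12 [01100]: clauses=FTFTT -> 0
  row 13 [01101]: clauses=FTTFF -> 0
  row 14 [01110]: clauses=FTFTT -> 0
  row 15 [01111]: clauses=FTTFT -> 0
  row 16 [10000]: clauses=TFFTT -> 0
  row 17 [10001]: clauses=TTTTF -> 0
  row 18 [10010]: clauses=TTFTT -> 0
  row 19 [10011]: clauses=TTTTT -> 1
  row 20 [10100]: clauses=TTFTT -> 0
  row 21 [10101]: clauses=TTTTF -> 0
  row 22 [10110]: clauses=TTFTT -> 0
  row 23 [10111]: clauses=TTTTT -> 1
  row 24 [11000]: clauses=TFFTT -> 0
  row 25 [11001]: clauses=TTTTF -> 0
  row 26 [11010]: clauses=TTFTT -> 0
  row 27 [11011]: clauses=TTTTT -> 1
  row 28 [11100]: clauses=TTFTT -> 0
  row 29 [11101]: clauses=TTTTF -> 0
  row 30 [11110]: clauses=TTFTT -> 0
  row 31 [11111]: clauses=TTTTT -> 1
Full result column, 8 rows per line (x1,x2 fixed per line; x3,x4,x5 runs 000..111 left to right):
  rows 0-7 [x1,x2=00]: 00000000  (ones: 0)
  rows 8-15 [x1,x2=01]: 00000000  (ones: 0)
  rows 16-23 [x1,x2=10]: 00010001  (ones: 2)
  rows 24-31 [x1,x2=11]: 00010001  (ones: 2)
Satisfying assignments = 0+0+2+2 = 4

4


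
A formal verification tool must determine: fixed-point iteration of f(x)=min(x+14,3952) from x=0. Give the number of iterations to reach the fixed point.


Step 1: x=0, cap=3952, increment=14
Step 2: x grows by 14 each step until capped at 3952; fixed point is x=3952
Step 3: iterations = ceil(3952/14) = 283

283


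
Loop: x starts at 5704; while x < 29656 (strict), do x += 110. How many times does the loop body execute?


Step 1: x goes from 5704 toward 29656 by 110; the body runs while x<29656, so iterations = ceil((bound-start)/step)
Step 2: Distance=23952
Step 3: ceil(23952/110)=218

218


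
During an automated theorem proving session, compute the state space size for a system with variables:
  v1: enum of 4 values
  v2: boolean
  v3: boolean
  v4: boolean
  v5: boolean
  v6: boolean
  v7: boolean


State space = product of domain sizes of all variables.
Domain sizes:
  v1 (enum of 4 values): 4
  v2 (boolean): 2
  v3 (boolean): 2
  v4 (boolean): 2
  v5 (boolean): 2
  v6 (boolean): 2
  v7 (boolean): 2
Product = 4 * 2 * 2 * 2 * 2 * 2 * 2 = 256

256


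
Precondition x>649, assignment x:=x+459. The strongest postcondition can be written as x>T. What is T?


Formula: sp(P, x:=E) = exists old_x. (x = E[old_x/x]) AND P[old_x/x] (old_x is the value of x before the assignment; eliminate old_x by solving x = E[old_x/x] for old_x)
Step 1: Precondition P: x>649, i.e. old_x > 649
Step 2: Assignment gives x = old_x + 459, so old_x = x - 459
Step 3: Substitute into P: x - 459 > 649
Step 4: Simplify: x > 649+459 = 1108

1108


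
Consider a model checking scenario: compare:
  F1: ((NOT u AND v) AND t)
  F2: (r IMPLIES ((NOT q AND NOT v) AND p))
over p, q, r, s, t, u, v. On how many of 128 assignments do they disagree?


F1 = ((NOT u AND v) AND t)
F2 = (r IMPLIES ((NOT q AND NOT v) AND p))
Evaluate both on each of 128 rows (bits = p,q,r,s,t,u,v):
  row 0 [0000000]: F1=0 F2=1 (differ) -> 1
  row 1 [0000001]: F1=0 F2=1 (differ) -> 1
  row 2 [0000010]: F1=0 F2=1 (differ) -> 1
  row 3 [0000011]: F1=0 F2=1 (differ) -> 1
  row 4 [0000100]: F1=0 F2=1 (differ) -> 1
  (every remaining row is evaluated the same way; all 128 results are listed next)
Full result column, 8 rows per line (p,q,r,s fixed per line; t,u,v runs 000..111 left to right):
  rows 0-7 [p,q,r,s=0000]: 11111011  (ones: 7)
  rows 8-15 [p,q,r,s=0001]: 11111011  (ones: 7)
  rows 16-23 [p,q,r,s=0010]: 00000100  (ones: 1)
  rows 24-31 [p,q,r,s=0011]: 00000100  (ones: 1)
  rows 32-39 [p,q,r,s=0100]: 11111011  (ones: 7)
  rows 40-47 [p,q,r,s=0101]: 11111011  (ones: 7)
  rows 48-55 [p,q,r,s=0110]: 00000100  (ones: 1)
  rows 56-63 [p,q,r,s=0111]: 00000100  (ones: 1)
  rows 64-71 [p,q,r,s=1000]: 11111011  (ones: 7)
  rows 72-79 [p,q,r,s=1001]: 11111011  (ones: 7)
  rows 80-87 [p,q,r,s=1010]: 10101110  (ones: 5)
  rows 88-95 [p,q,r,s=1011]: 10101110  (ones: 5)
  rows 96-103 [p,q,r,s=1100]: 11111011  (ones: 7)
  rows 104-111 [p,q,r,s=1101]: 11111011  (ones: 7)
  rows 112-119 [p,q,r,s=1110]: 00000100  (ones: 1)
  rows 120-127 [p,q,r,s=1111]: 00000100  (ones: 1)
Disagreements = 7+7+1+1+7+7+1+1+7+7+5+5+7+7+1+1 = 72

72


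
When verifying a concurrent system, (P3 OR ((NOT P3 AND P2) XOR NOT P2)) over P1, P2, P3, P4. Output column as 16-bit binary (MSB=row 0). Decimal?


Formula: (P3 OR ((NOT P3 AND P2) XOR NOT P2)) over P1, P2, P3, P4 (16 rows)
Evaluate each row (bits = P1,P2,P3,P4, MSB first):
  row 0 [0000]: (0 OR ((NOT 0 AND 0) XOR NOT 0)) -> 1
  row 1 [0001]: (0 OR ((NOT 0 AND 0) XOR NOT 0)) -> 1
  row 2 [0010]: (1 OR ((NOT 1 AND 0) XOR NOT 0)) -> 1
  row 3 [0011]: (1 OR ((NOT 1 AND 0) XOR NOT 0)) -> 1
  row 4 [0100]: (0 OR ((NOT 0 AND 1) XOR NOT 1)) -> 1
  row 5 [0101]: (0 OR ((NOT 0 AND 1) XOR NOT 1)) -> 1
  row 6 [0110]: (1 OR ((NOT 1 AND 1) XOR NOT 1)) -> 1
  row 7 [0111]: (1 OR ((NOT 1 AND 1) XOR NOT 1)) -> 1
  row 8 [1000]: (0 OR ((NOT 0 AND 0) XOR NOT 0)) -> 1
  row 9 [1001]: (0 OR ((NOT 0 AND 0) XOR NOT 0)) -> 1
  row 10 [1010]: (1 OR ((NOT 1 AND 0) XOR NOT 0)) -> 1
  row 11 [1011]: (1 OR ((NOT 1 AND 0) XOR NOT 0)) -> 1
  row 12 [1100]: (0 OR ((NOT 0 AND 1) XOR NOT 1)) -> 1
  row 13 [1101]: (0 OR ((NOT 0 AND 1) XOR NOT 1)) -> 1
  row 14 [1110]: (1 OR ((NOT 1 AND 1) XOR NOT 1)) -> 1
  row 15 [1111]: (1 OR ((NOT 1 AND 1) XOR NOT 1)) -> 1
Full result column, 4 rows per line (P1,P2 fixed per line; P3,P4 runs 00..11 left to right):
  rows 0-3 [P1,P2=00]: 1111  = hex F
  rows 4-7 [P1,P2=01]: 1111  = hex F
  rows 8-11 [P1,P2=10]: 1111  = hex F
  rows 12-15 [P1,P2=11]: 1111  = hex F
Output column (row 0 .. row 15) = 1111111111111111
Output column grouped in 4s = 1111 1111 1111 1111 = 0xFFFF
Convert to decimal digit by digit (value = value*16 + digit):
  F -> 15
  15*16 + 15 (F) = 255
  255*16 + 15 (F) = 4095
  4095*16 + 15 (F) = 65535
Decimal = 65535

65535
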